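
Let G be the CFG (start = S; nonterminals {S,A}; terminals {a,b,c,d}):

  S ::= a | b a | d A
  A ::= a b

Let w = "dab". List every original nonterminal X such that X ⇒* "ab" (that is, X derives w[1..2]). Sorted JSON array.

Convert to CNF:
  S -> T1 T0 | T2 A | a
  A -> T0 T1
  T0 -> a
  T1 -> b
  T2 -> d

Fill CYK table bottom-up — only the sub-triangle for w[1..2]:
  T[1,1] 'a' = {S,T0}  orig:{S}
  T[2,2] 'b' = {T1}  orig:{}
  T[1,2] 'ab' = {A}

Original NTs in T[1,2] deriving "ab": ["A"]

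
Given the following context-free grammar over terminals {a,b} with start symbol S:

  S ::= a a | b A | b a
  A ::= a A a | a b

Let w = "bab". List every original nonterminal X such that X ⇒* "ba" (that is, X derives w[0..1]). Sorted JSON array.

Convert to CNF:
  S -> T0 T0 | T1 A | T1 T0
  A -> T0 T1 | T0 X2
  T0 -> a
  T1 -> b
  X2 -> A T0

CYK table (by increasing span), restricted to cells inside w[0..1]:
  cell(0,0) b: {T1}  orig:{}
  cell(1,1) a: {T0}  orig:{}
  cell(0,1) ba: {S}

Original NTs in T[0,1] deriving "ba": ["S"]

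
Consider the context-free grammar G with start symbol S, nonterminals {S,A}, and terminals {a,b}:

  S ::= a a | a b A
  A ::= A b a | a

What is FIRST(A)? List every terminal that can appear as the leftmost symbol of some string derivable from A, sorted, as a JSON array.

FIRST iteration:
round 1:
  A via A→a: +{a}
  S via S→a a: +{a}
  FIRST(S)={a}  FIRST(A)={a}
round 2: (no change)
  FIRST(S)={a}  FIRST(A)={a}

FIRST(A) = ["a"]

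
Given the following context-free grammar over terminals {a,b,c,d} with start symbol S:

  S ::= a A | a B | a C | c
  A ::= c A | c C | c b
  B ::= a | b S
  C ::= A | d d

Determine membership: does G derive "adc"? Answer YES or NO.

CNF form of G:
  S -> T3 A | T3 B | T3 C | c
  A -> T0 A | T0 C | T0 T1
  B -> T1 S | a
  C -> T0 A | T0 C | T0 T1 | T2 T2
  T0 -> c
  T1 -> b
  T2 -> d
  T3 -> a

CYK table (by increasing span):
  [0..0]={B,T3}  "a"  orig:{B}
  [1..1]={T2}  "d"  orig:{}
  [2..2]={S,T0}  "c"  orig:{S}
  [0..1]=∅  "ad"
  [1..2]=∅  "dc"
  [0..2]=∅  "adc"

S ∉ T[0,2] ⇒ NO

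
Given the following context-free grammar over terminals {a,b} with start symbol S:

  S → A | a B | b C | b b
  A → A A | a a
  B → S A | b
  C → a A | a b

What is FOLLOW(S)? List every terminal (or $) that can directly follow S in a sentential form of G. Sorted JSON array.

Compute FIRST by fixpoint:
pass 1:
  A via A→a a: +{a}
  B via B→b: +{b}
  C via C→a A: +{a}
  S via S→A: +{a}
  S via S→b C: +{b}
  FIRST(S)={a,b}  FIRST(A)={a}  FIRST(B)={b}  FIRST(C)={a}
pass 2:
  B via B→S A: +{a}
  FIRST(S)={a,b}  FIRST(A)={a}  FIRST(B)={a,b}  FIRST(C)={a}
pass 3: (stable)
  FIRST(S)={a,b}  FIRST(A)={a}  FIRST(B)={a,b}  FIRST(C)={a}

Compute FOLLOW by fixpoint:
initialize: $ ∈ FOLLOW(S)
round 1:
  A→A A: FOLLOW(A) ⊇ FIRST(A) = {a}; new: +{a}
  B→S A: FOLLOW(S) ⊇ FIRST(A) = {a}; new: +{a}
  S→A: FOLLOW(A) ⊇ FOLLOW(S) ⊇ {$,a}; new: +{$}
  S→a B: FOLLOW(B) ⊇ FOLLOW(S) ⊇ {$,a}; new: +{$,a}
  S→b C: FOLLOW(C) ⊇ FOLLOW(S) ⊇ {$,a}; new: +{$,a}
  FOLLOW(S)={$,a}  FOLLOW(A)={$,a}  FOLLOW(B)={$,a}  FOLLOW(C)={$,a}
round 2: — fixpoint
  FOLLOW(S)={$,a}  FOLLOW(A)={$,a}  FOLLOW(B)={$,a}  FOLLOW(C)={$,a}

FOLLOW(S) = ["$", "a"]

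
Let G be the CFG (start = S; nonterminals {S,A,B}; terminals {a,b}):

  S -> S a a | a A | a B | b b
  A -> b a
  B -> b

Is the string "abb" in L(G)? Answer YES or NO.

CNF form of G:
  S -> S X2 | T0 T0 | T1 A | T1 B
  A -> T0 T1
  B -> b
  T0 -> b
  T1 -> a
  X2 -> T1 T1

CYK fill:
  [0..0]={T1}  "a"  orig:{}
  [1..1]={B,T0}  "b"  orig:{B}
  [2..2]={B,T0}  "b"  orig:{B}
  [0..1]={S}  "ab"
  [1..2]={S}  "bb"
  [0..2]=∅  "abb"

S ∉ T[0,2] ⇒ NO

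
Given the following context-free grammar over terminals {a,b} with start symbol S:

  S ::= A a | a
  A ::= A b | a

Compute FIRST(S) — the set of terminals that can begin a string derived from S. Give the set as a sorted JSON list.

FIRST sets, iterate to fixpoint:
iter 1:
  A via A→a: +{a}
  S via S→A a: +{a}
  FIRST[S]={a}  FIRST[A]={a}
iter 2: done
  FIRST[S]={a}  FIRST[A]={a}

FIRST(S) = ["a"]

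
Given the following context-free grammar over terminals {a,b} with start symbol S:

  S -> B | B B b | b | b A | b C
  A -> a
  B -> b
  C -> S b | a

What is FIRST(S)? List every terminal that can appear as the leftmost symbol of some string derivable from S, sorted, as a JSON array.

FIRST iteration:
pass 1:
  A via A→a: +{a}
  B via B→b: +{b}
  C via C→a: +{a}
  S via S→B: +{b}
  FIRST(S)={b}  FIRST(A)={a}  FIRST(B)={b}  FIRST(C)={a}
pass 2:
  C via C→S b: +{b}
  FIRST(S)={b}  FIRST(A)={a}  FIRST(B)={b}  FIRST(C)={a,b}
pass 3: (no change)
  FIRST(S)={b}  FIRST(A)={a}  FIRST(B)={b}  FIRST(C)={a,b}

FIRST(S) = ["b"]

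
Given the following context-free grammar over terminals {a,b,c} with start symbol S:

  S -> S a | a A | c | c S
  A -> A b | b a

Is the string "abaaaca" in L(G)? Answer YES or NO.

Convert to CNF:
  S -> S T1 | T1 A | T2 S | c
  A -> A T0 | T0 T1
  T0 -> b
  T1 -> a
  T2 -> c

Fill CYK table bottom-up:
  T[0,0] 'a' = {T1}  orig:{}
  T[1,1] 'b' = {T0}  orig:{}
  T[2,2] 'a' = {T1}  orig:{}
  T[3,3] 'a' = {T1}  orig:{}
  T[4,4] 'a' = {T1}  orig:{}
  T[5,5] 'c' = {S,T2}  orig:{S}
  T[6,6] 'a' = {T1}  orig:{}
  T[0,1] 'ab' = ∅
  T[1,2] 'ba' = {A}
  T[2,3] 'aa' = ∅
  T[3,4] 'aa' = ∅
  T[4,5] 'ac' = ∅
  T[5,6] 'ca' = {S}
  T[0,2] 'aba' = {S}
  T[1,3] 'baa' = ∅
  T[2,4] 'aaa' = ∅
  T[3,5] 'aac' = ∅
  T[4,6] 'aca' = ∅
  T[0,3] 'abaa' = {S}
  T[1,4] 'baaa' = ∅
  T[2,5] 'aaac' = ∅
  T[3,6] 'aaca' = ∅
  T[0,4] 'abaaa' = {S}
  T[1,5] 'baaac' = ∅
  T[2,6] 'aaaca' = ∅
  T[0,5] 'abaaac' = ∅
  T[1,6] 'baaaca' = ∅
  T[0,6] 'abaaaca' = ∅

S ∉ T[0,6] ⇒ NO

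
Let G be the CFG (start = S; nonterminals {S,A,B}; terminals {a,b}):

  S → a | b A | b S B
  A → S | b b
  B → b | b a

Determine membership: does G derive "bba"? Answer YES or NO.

Convert to CNF:
  S -> T0 A | T0 X3 | a
  A -> T0 A | T0 T0 | T0 X2 | a
  B -> T0 T1 | b
  T0 -> b
  T1 -> a
  X2 -> S B
  X3 -> S B

CYK table (by increasing span):
  [0..0]={B,T0}  "b"  orig:{B}
  [1..1]={B,T0}  "b"  orig:{B}
  [2..2]={A,S,T1}  "a"  orig:{A,S}
  [0..1]={A}  "bb"
  [1..2]={A,B,S}  "ba"
  [0..2]={A,S}  "bba"

S ∈ T[0,2] ⇒ YES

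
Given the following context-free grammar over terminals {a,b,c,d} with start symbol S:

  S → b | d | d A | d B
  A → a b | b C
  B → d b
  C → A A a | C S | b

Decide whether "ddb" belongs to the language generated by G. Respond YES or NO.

CNF form of G:
  S -> T2 A | T2 B | b | d
  A -> T0 T1 | T1 C
  B -> T2 T1
  C -> A X3 | C S | b
  T0 -> a
  T1 -> b
  T2 -> d
  X3 -> A T0

Fill CYK table bottom-up:
  T[0,0] 'd' = {S,T2}  orig:{S}
  T[1,1] 'd' = {S,T2}  orig:{S}
  T[2,2] 'b' = {C,S,T1}  orig:{C,S}
  T[0,1] 'dd' = ∅
  T[1,2] 'db' = {B}
  T[0,2] 'ddb' = {S}

S ∈ T[0,2] ⇒ YES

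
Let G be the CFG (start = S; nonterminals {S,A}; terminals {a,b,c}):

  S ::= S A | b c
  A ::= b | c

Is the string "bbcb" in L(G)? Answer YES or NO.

Convert to CNF:
  S -> S A | T0 T1
  A -> b | c
  T0 -> b
  T1 -> c

Fill CYK table bottom-up:
  cell(0,0) b: {A,T0}  orig:{A}
  cell(1,1) b: {A,T0}  orig:{A}
  cell(2,2) c: {A,T1}  orig:{A}
  cell(3,3) b: {A,T0}  orig:{A}
  cell(0,1) bb: ∅
  cell(1,2) bc: {S}
  cell(2,3) cb: ∅
  cell(0,2) bbc: ∅
  cell(1,3) bcb: {S}
  cell(0,3) bbcb: ∅

S ∉ T[0,3] ⇒ NO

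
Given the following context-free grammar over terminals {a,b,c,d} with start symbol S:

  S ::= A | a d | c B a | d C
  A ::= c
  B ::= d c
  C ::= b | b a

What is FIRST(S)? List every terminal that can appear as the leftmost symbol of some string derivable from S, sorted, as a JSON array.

Compute FIRST by fixpoint:
pass 1:
  A via A→c: +{c}
  B via B→d c: +{d}
  C via C→b: +{b}
  S via S→A: +{c}
  S via S→a d: +{a}
  S via S→d C: +{d}
  FIRST[S]={a,c,d}  FIRST[A]={c}  FIRST[B]={d}  FIRST[C]={b}
pass 2: (stable)
  FIRST[S]={a,c,d}  FIRST[A]={c}  FIRST[B]={d}  FIRST[C]={b}

FIRST(S) = ["a", "c", "d"]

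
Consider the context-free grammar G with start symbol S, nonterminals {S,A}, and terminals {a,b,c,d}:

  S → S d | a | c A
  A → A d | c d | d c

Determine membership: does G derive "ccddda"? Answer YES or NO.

Convert to CNF:
  S -> S T0 | T1 A | a
  A -> A T0 | T0 T1 | T1 T0
  T0 -> d
  T1 -> c

CYK fill:
  T[0,0] 'c' = {T1}  orig:{}
  T[1,1] 'c' = {T1}  orig:{}
  T[2,2] 'd' = {T0}  orig:{}
  T[3,3] 'd' = {T0}  orig:{}
  T[4,4] 'd' = {T0}  orig:{}
  T[5,5] 'a' = {S}
  T[0,1] 'cc' = ∅
  T[1,2] 'cd' = {A}
  T[2,3] 'dd' = ∅
  T[3,4] 'dd' = ∅
  T[4,5] 'da' = ∅
  T[0,2] 'ccd' = {S}
  T[1,3] 'cdd' = {A}
  T[2,4] 'ddd' = ∅
  T[3,5] 'dda' = ∅
  T[0,3] 'ccdd' = {S}
  T[1,4] 'cddd' = {A}
  T[2,5] 'ddda' = ∅
  T[0,4] 'ccddd' = {S}
  T[1,5] 'cddda' = ∅
  T[0,5] 'ccddda' = ∅

S ∉ T[0,5] ⇒ NO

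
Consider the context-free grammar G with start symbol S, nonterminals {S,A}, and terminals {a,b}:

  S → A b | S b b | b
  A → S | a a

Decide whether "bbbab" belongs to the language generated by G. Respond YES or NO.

CNF form of G:
  S -> A T0 | S X3 | b
  A -> A T0 | S X2 | T1 T1 | b
  T0 -> b
  T1 -> a
  X2 -> T0 T0
  X3 -> T0 T0

CYK fill:
  cell(0,0) b: {A,S,T0}  orig:{A,S}
  cell(1,1) b: {A,S,T0}  orig:{A,S}
  cell(2,2) b: {A,S,T0}  orig:{A,S}
  cell(3,3) a: {T1}  orig:{}
  cell(4,4) b: {A,S,T0}  orig:{A,S}
  cell(0,1) bb: {A,S,X2,X3}  orig:{A,S}
  cell(1,2) bb: {A,S,X2,X3}  orig:{A,S}
  cell(2,3) ba: ∅
  cell(3,4) ab: ∅
  cell(0,2) bbb: {A,S}
  cell(1,3) bba: ∅
  cell(2,4) bab: ∅
  cell(0,3) bbba: ∅
  cell(1,4) bbab: ∅
  cell(0,4) bbbab: ∅

S ∉ T[0,4] ⇒ NO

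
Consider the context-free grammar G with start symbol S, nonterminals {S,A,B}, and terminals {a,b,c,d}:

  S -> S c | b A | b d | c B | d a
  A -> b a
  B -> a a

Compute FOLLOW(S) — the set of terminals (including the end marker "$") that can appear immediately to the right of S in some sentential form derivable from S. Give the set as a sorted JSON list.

FIRST iteration:
pass 1:
  A via A→b a: +{b}
  B via B→a a: +{a}
  S via S→b A: +{b}
  S via S→c B: +{c}
  S via S→d a: +{d}
  S: {b,c,d}  A: {b}  B: {a}
pass 2: (stable)
  S: {b,c,d}  A: {b}  B: {a}

Compute FOLLOW by fixpoint:
seed FOLLOW(S) with $
pass 1:
  S→S c: FOLLOW(S) ⊇ FIRST(c) = {c}; new: +{c}
  S→b A: FOLLOW(A) ⊇ FOLLOW(S) ⊇ {$,c}; new: +{$,c}
  S→c B: FOLLOW(B) ⊇ FOLLOW(S) ⊇ {$,c}; new: +{$,c}
  FOLLOW[S]={$,c}  FOLLOW[A]={$,c}  FOLLOW[B]={$,c}
pass 2: — fixpoint
  FOLLOW[S]={$,c}  FOLLOW[A]={$,c}  FOLLOW[B]={$,c}

FOLLOW(S) = ["$", "c"]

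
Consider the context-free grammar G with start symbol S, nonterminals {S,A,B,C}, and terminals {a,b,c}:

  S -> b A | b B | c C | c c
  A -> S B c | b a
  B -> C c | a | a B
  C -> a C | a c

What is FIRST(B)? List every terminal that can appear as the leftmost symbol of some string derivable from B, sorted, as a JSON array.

FIRST sets, iterate to fixpoint:
round 1:
  A via A→b a: +{b}
  B via B→a: +{a}
  C via C→a C: +{a}
  S via S→b A: +{b}
  S via S→c C: +{c}
  FIRST[S]={b,c}  FIRST[A]={b}  FIRST[B]={a}  FIRST[C]={a}
round 2:
  A via A→S B c: +{c}
  FIRST[S]={b,c}  FIRST[A]={b,c}  FIRST[B]={a}  FIRST[C]={a}
round 3: done
  FIRST[S]={b,c}  FIRST[A]={b,c}  FIRST[B]={a}  FIRST[C]={a}

FIRST(B) = ["a"]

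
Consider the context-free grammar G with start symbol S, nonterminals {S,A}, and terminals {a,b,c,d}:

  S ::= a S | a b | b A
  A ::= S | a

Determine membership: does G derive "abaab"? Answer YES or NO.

Convert to CNF:
  S -> T0 S | T0 T1 | T1 A
  A -> T0 S | T0 T1 | T1 A | a
  T0 -> a
  T1 -> b

Fill CYK table bottom-up:
  cell(0,0) a: {A,T0}  orig:{A}
  cell(1,1) b: {T1}  orig:{}
  cell(2,2) a: {A,T0}  orig:{A}
  cell(3,3) a: {A,T0}  orig:{A}
  cell(4,4) b: {T1}  orig:{}
  cell(0,1) ab: {A,S}
  cell(1,2) ba: {A,S}
  cell(2,3) aa: ∅
  cell(3,4) ab: {A,S}
  cell(0,2) aba: {A,S}
  cell(1,3) baa: ∅
  cell(2,4) aab: {A,S}
  cell(0,3) abaa: ∅
  cell(1,4) baab: {A,S}
  cell(0,4) abaab: {A,S}

S ∈ T[0,4] ⇒ YES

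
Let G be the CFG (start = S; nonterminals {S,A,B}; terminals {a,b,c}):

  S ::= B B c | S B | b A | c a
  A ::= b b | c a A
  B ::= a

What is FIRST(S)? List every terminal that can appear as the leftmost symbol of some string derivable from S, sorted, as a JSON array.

Compute FIRST by fixpoint:
round 1:
  A via A→b b: +{b}
  A via A→c a A: +{c}
  B via B→a: +{a}
  S via S→B B c: +{a}
  S via S→b A: +{b}
  S via S→c a: +{c}
  FIRST[S]={a,b,c}  FIRST[A]={b,c}  FIRST[B]={a}
round 2: (no change)
  FIRST[S]={a,b,c}  FIRST[A]={b,c}  FIRST[B]={a}

FIRST(S) = ["a", "b", "c"]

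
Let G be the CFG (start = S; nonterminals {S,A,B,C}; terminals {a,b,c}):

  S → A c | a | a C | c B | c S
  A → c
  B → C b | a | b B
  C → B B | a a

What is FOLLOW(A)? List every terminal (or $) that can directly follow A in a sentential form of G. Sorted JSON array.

Compute FIRST by fixpoint:
pass 1:
  A via A→c: +{c}
  B via B→a: +{a}
  B via B→b B: +{b}
  C via C→B B: +{a,b}
  S via S→A c: +{c}
  S via S→a: +{a}
  FIRST(S)={a,c}  FIRST(A)={c}  FIRST(B)={a,b}  FIRST(C)={a,b}
pass 2: (no change)
  FIRST(S)={a,c}  FIRST(A)={c}  FIRST(B)={a,b}  FIRST(C)={a,b}

Compute FOLLOW by fixpoint:
FOLLOW(S) := {$}
iter 1:
  B→C b: FOLLOW(C) ⊇ FIRST(b) = {b}; new: +{b}
  C→B B: FOLLOW(B) ⊇ FIRST(B) = {a,b}; new: +{a,b}
  S→A c: FOLLOW(A) ⊇ FIRST(c) = {c}; new: +{c}
  S→a C: FOLLOW(C) ⊇ FOLLOW(S) ⊇ {$}; new: +{$}
  S→c B: FOLLOW(B) ⊇ FOLLOW(S) ⊇ {$}; new: +{$}
  FOLLOW(S)={$}  FOLLOW(A)={c}  FOLLOW(B)={$,a,b}  FOLLOW(C)={$,b}
iter 2: — fixpoint
  FOLLOW(S)={$}  FOLLOW(A)={c}  FOLLOW(B)={$,a,b}  FOLLOW(C)={$,b}

FOLLOW(A) = ["c"]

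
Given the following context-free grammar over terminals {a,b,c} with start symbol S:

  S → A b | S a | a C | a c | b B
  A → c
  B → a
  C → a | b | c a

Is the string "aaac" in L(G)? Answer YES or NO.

CNF form of G:
  S -> A T2 | S T1 | T1 C | T1 T0 | T2 B
  A -> c
  B -> a
  C -> T0 T1 | a | b
  T0 -> c
  T1 -> a
  T2 -> b

Fill CYK table bottom-up:
  cell(0,0) a: {B,C,T1}  orig:{B,C}
  cell(1,1) a: {B,C,T1}  orig:{B,C}
  cell(2,2) a: {B,C,T1}  orig:{B,C}
  cell(3,3) c: {A,T0}  orig:{A}
  cell(0,1) aa: {S}
  cell(1,2) aa: {S}
  cell(2,3) ac: {S}
  cell(0,2) aaa: {S}
  cell(1,3) aac: ∅
  cell(0,3) aaac: ∅

S ∉ T[0,3] ⇒ NO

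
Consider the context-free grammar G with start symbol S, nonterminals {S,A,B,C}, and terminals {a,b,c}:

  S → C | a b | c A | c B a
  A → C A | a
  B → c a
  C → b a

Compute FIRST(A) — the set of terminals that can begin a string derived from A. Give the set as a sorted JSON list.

Compute FIRST by fixpoint:
pass 1:
  A via A→a: +{a}
  B via B→c a: +{c}
  C via C→b a: +{b}
  S via S→C: +{b}
  S via S→a b: +{a}
  S via S→c A: +{c}
  FIRST[S]={a,b,c}  FIRST[A]={a}  FIRST[B]={c}  FIRST[C]={b}
pass 2:
  A via A→C A: +{b}
  FIRST[S]={a,b,c}  FIRST[A]={a,b}  FIRST[B]={c}  FIRST[C]={b}
pass 3: done
  FIRST[S]={a,b,c}  FIRST[A]={a,b}  FIRST[B]={c}  FIRST[C]={b}

FIRST(A) = ["a", "b"]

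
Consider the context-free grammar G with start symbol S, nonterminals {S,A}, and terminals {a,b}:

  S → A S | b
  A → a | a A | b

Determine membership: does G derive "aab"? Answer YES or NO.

Convert to CNF:
  S -> A S | b
  A -> T0 A | a | b
  T0 -> a

CYK fill:
  cell(0,0) a: {A,T0}  orig:{A}
  cell(1,1) a: {A,T0}  orig:{A}
  cell(2,2) b: {A,S}
  cell(0,1) aa: {A}
  cell(1,2) ab: {A,S}
  cell(0,2) aab: {A,S}

S ∈ T[0,2] ⇒ YES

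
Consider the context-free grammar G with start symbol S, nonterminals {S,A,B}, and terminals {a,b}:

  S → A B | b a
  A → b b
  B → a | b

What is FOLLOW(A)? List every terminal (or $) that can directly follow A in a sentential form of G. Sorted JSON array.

FIRST sets, iterate to fixpoint:
[1]
  A via A→b b: +{b}
  B via B→a: +{a}
  B via B→b: +{b}
  S via S→A B: +{b}
  FIRST(S)={b}  FIRST(A)={b}  FIRST(B)={a,b}
[2] — fixpoint
  FIRST(S)={b}  FIRST(A)={b}  FIRST(B)={a,b}

FOLLOW iteration:
FOLLOW(S) := {$}
pass 1:
  S→A B: FOLLOW(A) ⊇ FIRST(B) = {a,b}; new: +{a,b}
  S→A B: FOLLOW(B) ⊇ FOLLOW(S) ⊇ {$}; new: +{$}
  FOLLOW(S)={$}  FOLLOW(A)={a,b}  FOLLOW(B)={$}
pass 2: (no change)
  FOLLOW(S)={$}  FOLLOW(A)={a,b}  FOLLOW(B)={$}

FOLLOW(A) = ["a", "b"]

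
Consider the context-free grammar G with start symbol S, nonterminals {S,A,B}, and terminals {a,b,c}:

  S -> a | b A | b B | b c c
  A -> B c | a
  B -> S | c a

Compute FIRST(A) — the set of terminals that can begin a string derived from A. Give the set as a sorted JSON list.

FIRST sets, iterate to fixpoint:
iter 1:
  A via A→a: +{a}
  B via B→c a: +{c}
  S via S→a: +{a}
  S via S→b A: +{b}
  S: {a,b}  A: {a}  B: {c}
iter 2:
  A via A→B c: +{c}
  B via B→S: +{a,b}
  S: {a,b}  A: {a,c}  B: {a,b,c}
iter 3:
  A via A→B c: +{b}
  S: {a,b}  A: {a,b,c}  B: {a,b,c}
iter 4: (stable)
  S: {a,b}  A: {a,b,c}  B: {a,b,c}

FIRST(A) = ["a", "b", "c"]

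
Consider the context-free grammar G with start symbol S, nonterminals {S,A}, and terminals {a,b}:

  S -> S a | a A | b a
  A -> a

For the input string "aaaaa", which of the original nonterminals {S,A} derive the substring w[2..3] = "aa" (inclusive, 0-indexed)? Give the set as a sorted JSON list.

CNF form of G:
  S -> S T0 | T0 A | T1 T0
  A -> a
  T0 -> a
  T1 -> b

CYK table (by increasing span) (cells [i..j] with 2 ≤ i ≤ j ≤ 3 only):
  T[2,2] 'a' = {A,T0}  orig:{A}
  T[3,3] 'a' = {A,T0}  orig:{A}
  T[2,3] 'aa' = {S}

Original NTs in T[2,3] deriving "aa": ["S"]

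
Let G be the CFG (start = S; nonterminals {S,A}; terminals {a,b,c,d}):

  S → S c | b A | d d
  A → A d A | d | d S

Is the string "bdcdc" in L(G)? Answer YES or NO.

Convert to CNF:
  S -> S T1 | T0 T0 | T2 A
  A -> A X3 | T0 S | d
  T0 -> d
  T1 -> c
  T2 -> b
  X3 -> T0 A

CYK fill:
  T[0,0] 'b' = {T2}  orig:{}
  T[1,1] 'd' = {A,T0}  orig:{A}
  T[2,2] 'c' = {T1}  orig:{}
  T[3,3] 'd' = {A,T0}  orig:{A}
  T[4,4] 'c' = {T1}  orig:{}
  T[0,1] 'bd' = {S}
  T[1,2] 'dc' = ∅
  T[2,3] 'cd' = ∅
  T[3,4] 'dc' = ∅
  T[0,2] 'bdc' = {S}
  T[1,3] 'dcd' = ∅
  T[2,4] 'cdc' = ∅
  T[0,3] 'bdcd' = ∅
  T[1,4] 'dcdc' = ∅
  T[0,4] 'bdcdc' = ∅

S ∉ T[0,4] ⇒ NO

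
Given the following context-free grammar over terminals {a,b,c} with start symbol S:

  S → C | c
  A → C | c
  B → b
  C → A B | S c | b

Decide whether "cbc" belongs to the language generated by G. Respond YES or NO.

Convert to CNF:
  S -> A B | S T0 | b | c
  A -> A B | S T0 | b | c
  B -> b
  C -> A B | S T0 | b
  T0 -> c

CYK fill:
  cell(0,0) c: {A,S,T0}  orig:{A,S}
  cell(1,1) b: {A,B,C,S}
  cell(2,2) c: {A,S,T0}  orig:{A,S}
  cell(0,1) cb: {A,C,S}
  cell(1,2) bc: {A,C,S}
  cell(0,2) cbc: {A,C,S}

S ∈ T[0,2] ⇒ YES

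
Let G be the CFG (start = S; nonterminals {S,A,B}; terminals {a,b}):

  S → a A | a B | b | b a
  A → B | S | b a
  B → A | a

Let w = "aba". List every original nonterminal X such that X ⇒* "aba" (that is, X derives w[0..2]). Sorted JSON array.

Convert to CNF:
  S -> T0 A | T0 B | T1 T0 | b
  A -> T0 A | T0 B | T1 T0 | a | b
  B -> T0 A | T0 B | T1 T0 | a | b
  T0 -> a
  T1 -> b

CYK fill, restricted to cells inside w[0..2]:
  cell(0,0) a: {A,B,T0}  orig:{A,B}
  cell(1,1) b: {A,B,S,T1}  orig:{A,B,S}
  cell(2,2) a: {A,B,T0}  orig:{A,B}
  cell(0,1) ab: {A,B,S}
  cell(1,2) ba: {A,B,S}
  cell(0,2) aba: {A,B,S}

Original NTs in T[0,2] deriving "aba": ["A", "B", "S"]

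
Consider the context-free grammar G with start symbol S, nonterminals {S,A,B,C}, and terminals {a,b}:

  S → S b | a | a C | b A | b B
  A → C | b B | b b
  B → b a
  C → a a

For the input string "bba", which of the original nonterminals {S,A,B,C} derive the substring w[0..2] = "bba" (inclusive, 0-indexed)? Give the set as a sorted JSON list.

CNF form of G:
  S -> S T1 | T0 C | T1 A | T1 B | a
  A -> T0 T0 | T1 B | T1 T1
  B -> T1 T0
  C -> T0 T0
  T0 -> a
  T1 -> b

Fill CYK table bottom-up, restricted to cells inside w[0..2]:
  cell(0,0) b: {T1}  orig:{}
  cell(1,1) b: {T1}  orig:{}
  cell(2,2) a: {S,T0}  orig:{S}
  cell(0,1) bb: {A}
  cell(1,2) ba: {B}
  cell(0,2) bba: {A,S}

Original NTs in T[0,2] deriving "bba": ["A", "S"]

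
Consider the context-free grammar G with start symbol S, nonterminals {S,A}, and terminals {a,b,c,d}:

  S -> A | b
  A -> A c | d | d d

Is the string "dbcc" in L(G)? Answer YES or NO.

Convert to CNF:
  S -> A T0 | T1 T1 | b | d
  A -> A T0 | T1 T1 | d
  T0 -> c
  T1 -> d

CYK table (by increasing span):
  [0..0]={A,S,T1}  "d"  orig:{A,S}
  [1..1]={S}  "b"
  [2..2]={T0}  "c"  orig:{}
  [3..3]={T0}  "c"  orig:{}
  [0..1]=∅  "db"
  [1..2]=∅  "bc"
  [2..3]=∅  "cc"
  [0..2]=∅  "dbc"
  [1..3]=∅  "bcc"
  [0..3]=∅  "dbcc"

S ∉ T[0,3] ⇒ NO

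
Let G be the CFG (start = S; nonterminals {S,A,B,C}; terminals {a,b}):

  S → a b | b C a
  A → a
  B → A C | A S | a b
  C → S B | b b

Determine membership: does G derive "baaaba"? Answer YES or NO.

Convert to CNF:
  S -> T0 T1 | T1 X2
  A -> a
  B -> A C | A S | T0 T1
  C -> S B | T1 T1
  T0 -> a
  T1 -> b
  X2 -> C T0

CYK table (by increasing span):
  cell(0,0) b: {T1}  orig:{}
  cell(1,1) a: {A,T0}  orig:{A}
  cell(2,2) a: {A,T0}  orig:{A}
  cell(3,3) a: {A,T0}  orig:{A}
  cell(4,4) b: {T1}  orig:{}
  cell(5,5) a: {A,T0}  orig:{A}
  cell(0,1) ba: ∅
  cell(1,2) aa: ∅
  cell(2,3) aa: ∅
  cell(3,4) ab: {B,S}
  cell(4,5) ba: ∅
  cell(0,2) baa: ∅
  cell(1,3) aaa: ∅
  cell(2,4) aab: {B}
  cell(3,5) aba: ∅
  cell(0,3) baaa: ∅
  cell(1,4) aaab: ∅
  cell(2,5) aaba: ∅
  cell(0,4) baaab: ∅
  cell(1,5) aaaba: ∅
  cell(0,5) baaaba: ∅

S ∉ T[0,5] ⇒ NO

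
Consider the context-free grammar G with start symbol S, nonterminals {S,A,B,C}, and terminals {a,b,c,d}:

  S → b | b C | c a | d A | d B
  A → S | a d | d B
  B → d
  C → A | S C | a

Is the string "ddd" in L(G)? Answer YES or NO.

CNF form of G:
  S -> T1 A | T1 B | T2 C | T3 T0 | b
  A -> T0 T1 | T1 A | T1 B | T2 C | T3 T0 | b
  B -> d
  C -> S C | T0 T1 | T1 A | T1 B | T2 C | T3 T0 | a | b
  T0 -> a
  T1 -> d
  T2 -> b
  T3 -> c

Fill CYK table bottom-up:
  T[0,0] 'd' = {B,T1}  orig:{B}
  T[1,1] 'd' = {B,T1}  orig:{B}
  T[2,2] 'd' = {B,T1}  orig:{B}
  T[0,1] 'dd' = {A,C,S}
  T[1,2] 'dd' = {A,C,S}
  T[0,2] 'ddd' = {A,C,S}

S ∈ T[0,2] ⇒ YES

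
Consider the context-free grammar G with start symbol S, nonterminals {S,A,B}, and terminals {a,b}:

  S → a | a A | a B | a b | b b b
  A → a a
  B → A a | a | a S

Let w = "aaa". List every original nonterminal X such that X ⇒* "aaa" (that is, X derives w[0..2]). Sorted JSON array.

Convert to CNF:
  S -> T0 A | T0 B | T0 T1 | T1 X2 | a
  A -> T0 T0
  B -> A T0 | T0 S | a
  T0 -> a
  T1 -> b
  X2 -> T1 T1

CYK fill — only the sub-triangle for w[0..2]:
  cell(0,0) a: {B,S,T0}  orig:{B,S}
  cell(1,1) a: {B,S,T0}  orig:{B,S}
  cell(2,2) a: {B,S,T0}  orig:{B,S}
  cell(0,1) aa: {A,B,S}
  cell(1,2) aa: {A,B,S}
  cell(0,2) aaa: {B,S}

Original NTs in T[0,2] deriving "aaa": ["B", "S"]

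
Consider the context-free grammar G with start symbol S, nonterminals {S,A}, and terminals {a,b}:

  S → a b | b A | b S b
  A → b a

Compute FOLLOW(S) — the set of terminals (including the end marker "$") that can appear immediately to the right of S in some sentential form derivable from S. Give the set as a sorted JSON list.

FIRST sets, iterate to fixpoint:
pass 1:
  A via A→b a: +{b}
  S via S→a b: +{a}
  S via S→b A: +{b}
  FIRST[S]={a,b}  FIRST[A]={b}
pass 2: (no change)
  FIRST[S]={a,b}  FIRST[A]={b}

FOLLOW iteration:
seed FOLLOW(S) with $
pass 1:
  S→b A: FOLLOW(A) ⊇ FOLLOW(S) ⊇ {$}; new: +{$}
  S→b S b: FOLLOW(S) ⊇ FIRST(b) = {b}; new: +{b}
  S: {$,b}  A: {$}
pass 2:
  S→b A: FOLLOW(A) ⊇ FOLLOW(S) ⊇ {$,b}; new: +{b}
  S: {$,b}  A: {$,b}
pass 3: (stable)
  S: {$,b}  A: {$,b}

FOLLOW(S) = ["$", "b"]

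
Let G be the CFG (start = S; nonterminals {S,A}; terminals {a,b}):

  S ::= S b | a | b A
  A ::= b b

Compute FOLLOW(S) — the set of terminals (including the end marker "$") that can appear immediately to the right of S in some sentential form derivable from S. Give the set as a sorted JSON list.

FIRST iteration:
[1]
  A via A→b b: +{b}
  S via S→a: +{a}
  S via S→b A: +{b}
  FIRST(S)={a,b}  FIRST(A)={b}
[2] (no change)
  FIRST(S)={a,b}  FIRST(A)={b}

FOLLOW sets:
seed FOLLOW(S) with $
[1]
  S→S b: FOLLOW(S) ⊇ FIRST(b) = {b}; new: +{b}
  S→b A: FOLLOW(A) ⊇ FOLLOW(S) ⊇ {$,b}; new: +{$,b}
  S: {$,b}  A: {$,b}
[2] (stable)
  S: {$,b}  A: {$,b}

FOLLOW(S) = ["$", "b"]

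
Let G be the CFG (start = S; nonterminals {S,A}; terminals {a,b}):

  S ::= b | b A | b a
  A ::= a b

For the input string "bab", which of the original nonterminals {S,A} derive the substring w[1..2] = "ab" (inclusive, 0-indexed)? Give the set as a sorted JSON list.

Convert to CNF:
  S -> T1 A | T1 T0 | b
  A -> T0 T1
  T0 -> a
  T1 -> b

CYK table (by increasing span), restricted to cells inside w[1..2]:
  cell(1,1) a: {T0}  orig:{}
  cell(2,2) b: {S,T1}  orig:{S}
  cell(1,2) ab: {A}

Original NTs in T[1,2] deriving "ab": ["A"]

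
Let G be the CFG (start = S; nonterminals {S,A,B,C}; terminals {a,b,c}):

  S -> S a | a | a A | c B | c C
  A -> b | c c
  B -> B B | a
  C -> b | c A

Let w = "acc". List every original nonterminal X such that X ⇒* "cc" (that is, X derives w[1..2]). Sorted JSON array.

Convert to CNF:
  S -> S T1 | T0 B | T0 C | T1 A | a
  A -> T0 T0 | b
  B -> B B | a
  C -> T0 A | b
  T0 -> c
  T1 -> a

CYK table (by increasing span), restricted to cells inside w[1..2]:
  T[1,1] 'c' = {T0}  orig:{}
  T[2,2] 'c' = {T0}  orig:{}
  T[1,2] 'cc' = {A}

Original NTs in T[1,2] deriving "cc": ["A"]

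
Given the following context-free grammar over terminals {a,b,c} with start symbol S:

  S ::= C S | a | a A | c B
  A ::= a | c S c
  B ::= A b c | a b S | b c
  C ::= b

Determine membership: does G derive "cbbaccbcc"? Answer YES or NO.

Convert to CNF:
  S -> C S | T0 B | T2 A | a
  A -> T0 X3 | a
  B -> A X4 | T1 T0 | T2 X5
  C -> b
  T0 -> c
  T1 -> b
  T2 -> a
  X3 -> S T0
  X4 -> T1 T0
  X5 -> T1 S

Fill CYK table bottom-up:
  T[0,0] 'c' = {T0}  orig:{}
  T[1,1] 'b' = {C,T1}  orig:{C}
  T[2,2] 'b' = {C,T1}  orig:{C}
  T[3,3] 'a' = {A,S,T2}  orig:{A,S}
  T[4,4] 'c' = {T0}  orig:{}
  T[5,5] 'c' = {T0}  orig:{}
  T[6,6] 'b' = {C,T1}  orig:{C}
  T[7,7] 'c' = {T0}  orig:{}
  T[8,8] 'c' = {T0}  orig:{}
  T[0,1] 'cb' = ∅
  T[1,2] 'bb' = ∅
  T[2,3] 'ba' = {S,X5}  orig:{S}
  T[3,4] 'ac' = {X3}  orig:{}
  T[4,5] 'cc' = ∅
  T[5,6] 'cb' = ∅
  T[6,7] 'bc' = {B,X4}  orig:{B}
  T[7,8] 'cc' = ∅
  T[0,2] 'cbb' = ∅
  T[1,3] 'bba' = {S,X5}  orig:{S}
  T[2,4] 'bac' = {X3}  orig:{}
  T[3,5] 'acc' = ∅
  T[4,6] 'ccb' = ∅
  T[5,7] 'cbc' = {S}
  T[6,8] 'bcc' = ∅
  T[0,3] 'cbba' = ∅
  T[1,4] 'bbac' = {X3}  orig:{}
  T[2,5] 'bacc' = ∅
  T[3,6] 'accb' = ∅
  T[4,7] 'ccbc' = ∅
  T[5,8] 'cbcc' = {X3}  orig:{}
  T[0,4] 'cbbac' = {A}
  T[1,5] 'bbacc' = ∅
  T[2,6] 'baccb' = ∅
  T[3,7] 'accbc' = ∅
  T[4,8] 'ccbcc' = {A}
  T[0,5] 'cbbacc' = ∅
  T[1,6] 'bbaccb' = ∅
  T[2,7] 'baccbc' = ∅
  T[3,8] 'accbcc' = {S}
  T[0,6] 'cbbaccb' = ∅
  T[1,7] 'bbaccbc' = ∅
  T[2,8] 'baccbcc' = {S,X5}  orig:{S}
  T[0,7] 'cbbaccbc' = ∅
  T[1,8] 'bbaccbcc' = {S,X5}  orig:{S}
  T[0,8] 'cbbaccbcc' = ∅

S ∉ T[0,8] ⇒ NO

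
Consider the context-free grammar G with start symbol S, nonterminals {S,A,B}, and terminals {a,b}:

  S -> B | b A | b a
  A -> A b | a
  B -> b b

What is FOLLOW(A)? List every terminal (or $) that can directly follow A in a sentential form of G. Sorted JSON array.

Compute FIRST by fixpoint:
pass 1:
  A via A→a: +{a}
  B via B→b b: +{b}
  S via S→B: +{b}
  S: {b}  A: {a}  B: {b}
pass 2: done
  S: {b}  A: {a}  B: {b}

Compute FOLLOW by fixpoint:
FOLLOW(S) := {$}
iter 1:
  A→A b: FOLLOW(A) ⊇ FIRST(b) = {b}; new: +{b}
  S→B: FOLLOW(B) ⊇ FOLLOW(S) ⊇ {$}; new: +{$}
  S→b A: FOLLOW(A) ⊇ FOLLOW(S) ⊇ {$}; new: +{$}
  S: {$}  A: {$,b}  B: {$}
iter 2: done
  S: {$}  A: {$,b}  B: {$}

FOLLOW(A) = ["$", "b"]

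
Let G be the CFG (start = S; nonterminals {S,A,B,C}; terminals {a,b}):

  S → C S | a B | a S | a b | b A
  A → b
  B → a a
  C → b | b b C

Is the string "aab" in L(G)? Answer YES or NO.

Convert to CNF:
  S -> C S | T0 B | T0 S | T0 T1 | T1 A
  A -> b
  B -> T0 T0
  C -> T1 X2 | b
  T0 -> a
  T1 -> b
  X2 -> T1 C

Fill CYK table bottom-up:
  [0..0]={T0}  "a"  orig:{}
  [1..1]={T0}  "a"  orig:{}
  [2..2]={A,C,T1}  "b"  orig:{A,C}
  [0..1]={B}  "aa"
  [1..2]={S}  "ab"
  [0..2]={S}  "aab"

S ∈ T[0,2] ⇒ YES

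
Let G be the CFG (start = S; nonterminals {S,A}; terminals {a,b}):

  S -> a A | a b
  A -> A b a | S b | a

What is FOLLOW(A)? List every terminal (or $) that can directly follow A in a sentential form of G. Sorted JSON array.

FIRST iteration:
[1]
  A via A→a: +{a}
  S via S→a A: +{a}
  S: {a}  A: {a}
[2] done
  S: {a}  A: {a}

FOLLOW iteration:
initialize: $ ∈ FOLLOW(S)
round 1:
  A→A b a: FOLLOW(A) ⊇ FIRST(b) = {b}; new: +{b}
  A→S b: FOLLOW(S) ⊇ FIRST(b) = {b}; new: +{b}
  S→a A: FOLLOW(A) ⊇ FOLLOW(S) ⊇ {$,b}; new: +{$}
  S: {$,b}  A: {$,b}
round 2: done
  S: {$,b}  A: {$,b}

FOLLOW(A) = ["$", "b"]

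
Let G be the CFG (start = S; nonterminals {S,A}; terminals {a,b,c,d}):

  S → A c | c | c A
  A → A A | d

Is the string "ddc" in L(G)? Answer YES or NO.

CNF form of G:
  S -> A T0 | T0 A | c
  A -> A A | d
  T0 -> c

CYK table (by increasing span):
  T[0,0] 'd' = {A}
  T[1,1] 'd' = {A}
  T[2,2] 'c' = {S,T0}  orig:{S}
  T[0,1] 'dd' = {A}
  T[1,2] 'dc' = {S}
  T[0,2] 'ddc' = {S}

S ∈ T[0,2] ⇒ YES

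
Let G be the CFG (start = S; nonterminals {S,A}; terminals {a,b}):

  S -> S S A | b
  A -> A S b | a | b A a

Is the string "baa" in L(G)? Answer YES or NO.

Convert to CNF:
  S -> S X4 | b
  A -> A X2 | T0 X3 | a
  T0 -> b
  T1 -> a
  X2 -> S T0
  X3 -> A T1
  X4 -> S A

Fill CYK table bottom-up:
  [0..0]={S,T0}  "b"  orig:{S}
  [1..1]={A,T1}  "a"  orig:{A}
  [2..2]={A,T1}  "a"  orig:{A}
  [0..1]={X4}  "ba"  orig:{}
  [1..2]={X3}  "aa"  orig:{}
  [0..2]={A}  "baa"

S ∉ T[0,2] ⇒ NO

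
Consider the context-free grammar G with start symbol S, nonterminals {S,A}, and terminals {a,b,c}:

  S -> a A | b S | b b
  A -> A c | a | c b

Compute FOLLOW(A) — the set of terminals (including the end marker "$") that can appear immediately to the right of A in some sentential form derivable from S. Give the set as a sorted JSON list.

FIRST sets, iterate to fixpoint:
round 1:
  A via A→a: +{a}
  A via A→c b: +{c}
  S via S→a A: +{a}
  S via S→b S: +{b}
  FIRST[S]={a,b}  FIRST[A]={a,c}
round 2: (no change)
  FIRST[S]={a,b}  FIRST[A]={a,c}

FOLLOW iteration:
initialize: $ ∈ FOLLOW(S)
pass 1:
  A→A c: FOLLOW(A) ⊇ FIRST(c) = {c}; new: +{c}
  S→a A: FOLLOW(A) ⊇ FOLLOW(S) ⊇ {$}; new: +{$}
  S: {$}  A: {$,c}
pass 2: (no change)
  S: {$}  A: {$,c}

FOLLOW(A) = ["$", "c"]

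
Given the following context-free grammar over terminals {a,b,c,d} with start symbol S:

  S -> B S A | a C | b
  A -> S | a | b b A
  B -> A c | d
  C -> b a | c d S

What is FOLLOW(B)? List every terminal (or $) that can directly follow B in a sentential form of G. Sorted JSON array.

FIRST sets, iterate to fixpoint:
round 1:
  A via A→a: +{a}
  A via A→b b A: +{b}
  B via B→A c: +{a,b}
  B via B→d: +{d}
  C via C→b a: +{b}
  C via C→c d S: +{c}
  S via S→B S A: +{a,b,d}
  S: {a,b,d}  A: {a,b}  B: {a,b,d}  C: {b,c}
round 2:
  A via A→S: +{d}
  S: {a,b,d}  A: {a,b,d}  B: {a,b,d}  C: {b,c}
round 3: done
  S: {a,b,d}  A: {a,b,d}  B: {a,b,d}  C: {b,c}

FOLLOW iteration:
seed FOLLOW(S) with $
iter 1:
  B→A c: FOLLOW(A) ⊇ FIRST(c) = {c}; new: +{c}
  S→B S A: FOLLOW(B) ⊇ FIRST(S) = {a,b,d}; new: +{a,b,d}
  S→B S A: FOLLOW(S) ⊇ FIRST(A) = {a,b,d}; new: +{a,b,d}
  S→B S A: FOLLOW(A) ⊇ FOLLOW(S) ⊇ {$,a,b,d}; new: +{$,a,b,d}
  S→a C: FOLLOW(C) ⊇ FOLLOW(S) ⊇ {$,a,b,d}; new: +{$,a,b,d}
  FOLLOW(S)={$,a,b,d}  FOLLOW(A)={$,a,b,c,d}  FOLLOW(B)={a,b,d}  FOLLOW(C)={$,a,b,d}
iter 2:
  A→S: FOLLOW(S) ⊇ FOLLOW(A) ⊇ {$,a,b,c,d}; new: +{c}
  S→a C: FOLLOW(C) ⊇ FOLLOW(S) ⊇ {$,a,b,c,d}; new: +{c}
  FOLLOW(S)={$,a,b,c,d}  FOLLOW(A)={$,a,b,c,d}  FOLLOW(B)={a,b,d}  FOLLOW(C)={$,a,b,c,d}
iter 3: (no change)
  FOLLOW(S)={$,a,b,c,d}  FOLLOW(A)={$,a,b,c,d}  FOLLOW(B)={a,b,d}  FOLLOW(C)={$,a,b,c,d}

FOLLOW(B) = ["a", "b", "d"]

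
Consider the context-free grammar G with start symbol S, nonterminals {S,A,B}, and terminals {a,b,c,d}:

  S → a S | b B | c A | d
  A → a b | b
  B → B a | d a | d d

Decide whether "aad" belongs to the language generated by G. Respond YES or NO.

CNF form of G:
  S -> T0 S | T1 B | T3 A | d
  A -> T0 T1 | b
  B -> B T0 | T2 T0 | T2 T2
  T0 -> a
  T1 -> b
  T2 -> d
  T3 -> c

Fill CYK table bottom-up:
  [0..0]={T0}  "a"  orig:{}
  [1..1]={T0}  "a"  orig:{}
  [2..2]={S,T2}  "d"  orig:{S}
  [0..1]=∅  "aa"
  [1..2]={S}  "ad"
  [0..2]={S}  "aad"

S ∈ T[0,2] ⇒ YES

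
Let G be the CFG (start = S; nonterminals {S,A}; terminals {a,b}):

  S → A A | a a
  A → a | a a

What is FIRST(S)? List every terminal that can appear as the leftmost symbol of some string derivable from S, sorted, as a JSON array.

FIRST iteration:
pass 1:
  A via A→a: +{a}
  S via S→A A: +{a}
  FIRST[S]={a}  FIRST[A]={a}
pass 2: (stable)
  FIRST[S]={a}  FIRST[A]={a}

FIRST(S) = ["a"]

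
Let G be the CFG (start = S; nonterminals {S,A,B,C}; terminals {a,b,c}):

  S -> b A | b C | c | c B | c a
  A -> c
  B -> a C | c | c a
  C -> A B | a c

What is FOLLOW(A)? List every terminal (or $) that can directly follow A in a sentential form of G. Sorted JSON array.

FIRST iteration:
[1]
  A via A→c: +{c}
  B via B→a C: +{a}
  B via B→c: +{c}
  C via C→A B: +{c}
  C via C→a c: +{a}
  S via S→b A: +{b}
  S via S→c: +{c}
  FIRST(S)={b,c}  FIRST(A)={c}  FIRST(B)={a,c}  FIRST(C)={a,c}
[2] (stable)
  FIRST(S)={b,c}  FIRST(A)={c}  FIRST(B)={a,c}  FIRST(C)={a,c}

FOLLOW sets:
initialize: $ ∈ FOLLOW(S)
[1]
  C→A B: FOLLOW(A) ⊇ FIRST(B) = {a,c}; new: +{a,c}
  S→b A: FOLLOW(A) ⊇ FOLLOW(S) ⊇ {$}; new: +{$}
  S→b C: FOLLOW(C) ⊇ FOLLOW(S) ⊇ {$}; new: +{$}
  S→c B: FOLLOW(B) ⊇ FOLLOW(S) ⊇ {$}; new: +{$}
  S: {$}  A: {$,a,c}  B: {$}  C: {$}
[2] (stable)
  S: {$}  A: {$,a,c}  B: {$}  C: {$}

FOLLOW(A) = ["$", "a", "c"]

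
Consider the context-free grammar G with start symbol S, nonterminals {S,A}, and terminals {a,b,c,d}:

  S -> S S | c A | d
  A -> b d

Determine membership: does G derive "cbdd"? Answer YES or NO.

CNF form of G:
  S -> S S | T2 A | d
  A -> T0 T1
  T0 -> b
  T1 -> d
  T2 -> c

CYK table (by increasing span):
  T[0,0] 'c' = {T2}  orig:{}
  T[1,1] 'b' = {T0}  orig:{}
  T[2,2] 'd' = {S,T1}  orig:{S}
  T[3,3] 'd' = {S,T1}  orig:{S}
  T[0,1] 'cb' = ∅
  T[1,2] 'bd' = {A}
  T[2,3] 'dd' = {S}
  T[0,2] 'cbd' = {S}
  T[1,3] 'bdd' = ∅
  T[0,3] 'cbdd' = {S}

S ∈ T[0,3] ⇒ YES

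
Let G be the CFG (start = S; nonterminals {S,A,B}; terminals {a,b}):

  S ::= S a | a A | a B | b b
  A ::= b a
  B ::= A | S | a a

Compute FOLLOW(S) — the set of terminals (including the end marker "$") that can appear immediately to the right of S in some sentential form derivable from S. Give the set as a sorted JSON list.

FIRST iteration:
round 1:
  A via A→b a: +{b}
  B via B→A: +{b}
  B via B→a a: +{a}
  S via S→a A: +{a}
  S via S→b b: +{b}
  FIRST(S)={a,b}  FIRST(A)={b}  FIRST(B)={a,b}
round 2: done
  FIRST(S)={a,b}  FIRST(A)={b}  FIRST(B)={a,b}

Compute FOLLOW by fixpoint:
FOLLOW(S) := {$}
round 1:
  S→S a: FOLLOW(S) ⊇ FIRST(a) = {a}; new: +{a}
  S→a A: FOLLOW(A) ⊇ FOLLOW(S) ⊇ {$,a}; new: +{$,a}
  S→a B: FOLLOW(B) ⊇ FOLLOW(S) ⊇ {$,a}; new: +{$,a}
  FOLLOW(S)={$,a}  FOLLOW(A)={$,a}  FOLLOW(B)={$,a}
round 2: — fixpoint
  FOLLOW(S)={$,a}  FOLLOW(A)={$,a}  FOLLOW(B)={$,a}

FOLLOW(S) = ["$", "a"]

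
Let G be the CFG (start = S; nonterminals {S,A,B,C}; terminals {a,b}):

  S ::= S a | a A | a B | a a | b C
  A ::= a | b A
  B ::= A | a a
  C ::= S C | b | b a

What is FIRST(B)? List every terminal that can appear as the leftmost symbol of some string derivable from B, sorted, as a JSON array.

FIRST iteration:
round 1:
  A via A→a: +{a}
  A via A→b A: +{b}
  B via B→A: +{a,b}
  C via C→b: +{b}
  S via S→a A: +{a}
  S via S→b C: +{b}
  FIRST[S]={a,b}  FIRST[A]={a,b}  FIRST[B]={a,b}  FIRST[C]={b}
round 2:
  C via C→S C: +{a}
  FIRST[S]={a,b}  FIRST[A]={a,b}  FIRST[B]={a,b}  FIRST[C]={a,b}
round 3: — fixpoint
  FIRST[S]={a,b}  FIRST[A]={a,b}  FIRST[B]={a,b}  FIRST[C]={a,b}

FIRST(B) = ["a", "b"]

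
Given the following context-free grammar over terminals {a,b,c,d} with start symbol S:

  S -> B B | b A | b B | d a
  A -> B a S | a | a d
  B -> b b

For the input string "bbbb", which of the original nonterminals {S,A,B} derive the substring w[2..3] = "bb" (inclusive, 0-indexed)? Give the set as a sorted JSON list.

Convert to CNF:
  S -> B B | T1 T0 | T2 A | T2 B
  A -> B X3 | T0 T1 | a
  B -> T2 T2
  T0 -> a
  T1 -> d
  T2 -> b
  X3 -> T0 S

CYK table (by increasing span) (cells [i..j] with 2 ≤ i ≤ j ≤ 3 only):
  cell(2,2) b: {T2}  orig:{}
  cell(3,3) b: {T2}  orig:{}
  cell(2,3) bb: {B}

Original NTs in T[2,3] deriving "bb": ["B"]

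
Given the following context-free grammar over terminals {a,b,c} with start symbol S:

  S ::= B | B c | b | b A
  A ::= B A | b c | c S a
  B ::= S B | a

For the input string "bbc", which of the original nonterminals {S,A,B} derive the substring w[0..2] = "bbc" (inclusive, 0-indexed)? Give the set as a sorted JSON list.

CNF form of G:
  S -> B T1 | S B | T0 A | a | b
  A -> B A | T0 T1 | T1 X3
  B -> S B | a
  T0 -> b
  T1 -> c
  T2 -> a
  X3 -> S T2

CYK table (by increasing span) — only the sub-triangle for w[0..2]:
  T[0,0] 'b' = {S,T0}  orig:{S}
  T[1,1] 'b' = {S,T0}  orig:{S}
  T[2,2] 'c' = {T1}  orig:{}
  T[0,1] 'bb' = ∅
  T[1,2] 'bc' = {A}
  T[0,2] 'bbc' = {S}

Original NTs in T[0,2] deriving "bbc": ["S"]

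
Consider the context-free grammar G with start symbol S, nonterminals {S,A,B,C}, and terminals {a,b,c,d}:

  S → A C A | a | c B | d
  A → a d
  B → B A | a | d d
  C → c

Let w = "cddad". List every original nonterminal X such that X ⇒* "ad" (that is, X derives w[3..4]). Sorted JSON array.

Convert to CNF:
  S -> A X3 | T2 B | a | d
  A -> T0 T1
  B -> B A | T1 T1 | a
  C -> c
  T0 -> a
  T1 -> d
  T2 -> c
  X3 -> C A

CYK table (by increasing span), restricted to cells inside w[3..4]:
  T[3,3] 'a' = {B,S,T0}  orig:{B,S}
  T[4,4] 'd' = {S,T1}  orig:{S}
  T[3,4] 'ad' = {A}

Original NTs in T[3,4] deriving "ad": ["A"]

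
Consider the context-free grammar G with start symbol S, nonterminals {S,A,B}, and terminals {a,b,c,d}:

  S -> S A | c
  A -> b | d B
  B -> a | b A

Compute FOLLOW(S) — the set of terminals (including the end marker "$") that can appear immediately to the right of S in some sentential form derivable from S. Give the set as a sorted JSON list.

FIRST iteration:
iter 1:
  A via A→b: +{b}
  A via A→d B: +{d}
  B via B→a: +{a}
  B via B→b A: +{b}
  S via S→c: +{c}
  FIRST(S)={c}  FIRST(A)={b,d}  FIRST(B)={a,b}
iter 2: done
  FIRST(S)={c}  FIRST(A)={b,d}  FIRST(B)={a,b}

FOLLOW iteration:
seed FOLLOW(S) with $
iter 1:
  S→S A: FOLLOW(S) ⊇ FIRST(A) = {b,d}; new: +{b,d}
  S→S A: FOLLOW(A) ⊇ FOLLOW(S) ⊇ {$,b,d}; new: +{$,b,d}
  FOLLOW[S]={$,b,d}  FOLLOW[A]={$,b,d}  FOLLOW[B]={}
iter 2:
  A→d B: FOLLOW(B) ⊇ FOLLOW(A) ⊇ {$,b,d}; new: +{$,b,d}
  FOLLOW[S]={$,b,d}  FOLLOW[A]={$,b,d}  FOLLOW[B]={$,b,d}
iter 3: (no change)
  FOLLOW[S]={$,b,d}  FOLLOW[A]={$,b,d}  FOLLOW[B]={$,b,d}

FOLLOW(S) = ["$", "b", "d"]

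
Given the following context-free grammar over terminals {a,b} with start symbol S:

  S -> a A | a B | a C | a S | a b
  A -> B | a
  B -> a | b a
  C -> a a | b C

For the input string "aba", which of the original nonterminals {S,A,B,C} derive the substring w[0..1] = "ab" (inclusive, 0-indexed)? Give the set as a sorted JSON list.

Convert to CNF:
  S -> T1 A | T1 B | T1 C | T1 S | T1 T0
  A -> T0 T1 | a
  B -> T0 T1 | a
  C -> T0 C | T1 T1
  T0 -> b
  T1 -> a

CYK fill — only the sub-triangle for w[0..1]:
  T[0,0] 'a' = {A,B,T1}  orig:{A,B}
  T[1,1] 'b' = {T0}  orig:{}
  T[0,1] 'ab' = {S}

Original NTs in T[0,1] deriving "ab": ["S"]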